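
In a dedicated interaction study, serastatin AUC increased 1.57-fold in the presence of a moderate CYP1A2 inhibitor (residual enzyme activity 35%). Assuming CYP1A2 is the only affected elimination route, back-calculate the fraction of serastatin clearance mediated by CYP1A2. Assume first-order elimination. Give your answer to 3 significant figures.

Let x = fm,CYP1A2. Because AUC ∝ 1/CL, relative clearance fell to 1/1.57 = 0.6369.
Setting x·0.35 + (1 − x) = 0.6369 and solving: x = (0.6369 − 1)/(0.35 − 1) = 0.559.

0.559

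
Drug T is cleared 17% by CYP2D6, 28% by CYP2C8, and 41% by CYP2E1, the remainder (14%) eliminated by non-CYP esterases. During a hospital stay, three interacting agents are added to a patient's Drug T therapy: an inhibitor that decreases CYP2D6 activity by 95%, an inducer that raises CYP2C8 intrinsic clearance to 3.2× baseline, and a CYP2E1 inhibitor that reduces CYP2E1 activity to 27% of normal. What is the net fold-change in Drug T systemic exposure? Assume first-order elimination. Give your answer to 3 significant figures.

0.866

The CYP2D6 pathway (17% of clearance) drops to 0.05× activity: 0.17 × 0.05 = 0.0085.
The CYP2C8 pathway (28% of clearance) increases to 3.2× activity: 0.28 × 3.2 = 0.896.
The CYP2E1 pathway (41% of clearance) drops to 0.27× activity: 0.41 × 0.27 = 0.1107.
The remaining 14% of clearance is unaffected.
New clearance relative to baseline: 0.0085 + 0.896 + 0.1107 + 0.14 = 1.1552.
Because systemic exposure varies inversely with clearance, the combined effect is 1 / 1.1552 = 0.866.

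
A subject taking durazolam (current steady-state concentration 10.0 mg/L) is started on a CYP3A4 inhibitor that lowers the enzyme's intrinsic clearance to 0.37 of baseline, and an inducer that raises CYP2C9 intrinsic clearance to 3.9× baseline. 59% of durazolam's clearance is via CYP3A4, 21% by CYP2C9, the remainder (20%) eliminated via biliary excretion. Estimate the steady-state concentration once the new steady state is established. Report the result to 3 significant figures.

8.08 mg/L

The CYP3A4 pathway (59% of clearance) is reduced to 0.37× activity: 0.59 × 0.37 = 0.2183.
The CYP2C9 pathway (21% of clearance) rises to 3.9× activity: 0.21 × 3.9 = 0.819.
Non-CYP routes (20%) are unchanged.
New clearance relative to baseline: 0.2183 + 0.819 + 0.2 = 1.2373.
New steady-state concentration = 10.0 / 1.2373 = 8.08 mg/L (concentration scales inversely with clearance).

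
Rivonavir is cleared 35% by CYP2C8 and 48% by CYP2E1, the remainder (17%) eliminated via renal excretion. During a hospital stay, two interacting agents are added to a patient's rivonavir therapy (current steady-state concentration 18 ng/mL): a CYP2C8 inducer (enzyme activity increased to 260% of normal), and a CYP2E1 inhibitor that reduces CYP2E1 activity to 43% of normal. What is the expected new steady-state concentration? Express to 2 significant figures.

14 ng/mL

The CYP2C8 pathway (35% of clearance) rises to 2.6× activity: 0.35 × 2.6 = 0.91.
The CYP2E1 pathway (48% of clearance) falls to 0.43× activity: 0.48 × 0.43 = 0.2064.
Non-CYP routes (17%) are unchanged.
New clearance relative to baseline: 0.91 + 0.2064 + 0.17 = 1.2864.
Dividing the baseline by the relative clearance: 18 / 1.2864 = 14 ng/mL.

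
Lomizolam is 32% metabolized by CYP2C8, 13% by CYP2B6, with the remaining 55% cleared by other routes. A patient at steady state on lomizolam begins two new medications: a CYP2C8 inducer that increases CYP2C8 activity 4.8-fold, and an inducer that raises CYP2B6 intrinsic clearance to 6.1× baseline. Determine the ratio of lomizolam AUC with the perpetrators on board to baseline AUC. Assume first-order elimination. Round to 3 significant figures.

0.347

The CYP2C8 pathway (32% of clearance) rises to 4.8× activity: 0.32 × 4.8 = 1.536.
The CYP2B6 pathway (13% of clearance) increases to 6.1× activity: 0.13 × 6.1 = 0.793.
Non-CYP routes (55%) are unchanged.
New clearance relative to baseline: 1.536 + 0.793 + 0.55 = 2.879.
Because AUC varies inversely with clearance, the combined effect is 1 / 2.879 = 0.347.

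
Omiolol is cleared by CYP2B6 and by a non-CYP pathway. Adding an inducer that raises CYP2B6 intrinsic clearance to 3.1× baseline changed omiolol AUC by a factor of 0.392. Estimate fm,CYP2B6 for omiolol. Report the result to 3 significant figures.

0.739

Write x for the fraction cleared via CYP2B6. The observed AUC change means clearance rose to 1/0.392 = 2.551 of baseline.
Setting x·3.1 + (1 − x) = 2.551 and solving: x = (2.551 − 1)/(3.1 − 1) = 0.739.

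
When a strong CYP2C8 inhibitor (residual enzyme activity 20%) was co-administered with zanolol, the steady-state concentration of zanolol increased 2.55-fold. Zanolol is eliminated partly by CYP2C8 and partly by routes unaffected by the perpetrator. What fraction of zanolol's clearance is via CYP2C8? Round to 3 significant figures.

0.760

Let fm be the CYP2C8 fraction. New clearance relative to baseline = fm × 0.2 + (1 − fm).
Steady-state concentration ratio = 1 / (new CL fraction), so new CL fraction = 1 / 2.55 = 0.3922.
fm × 0.2 + 1 − fm = 0.3922  ⇒  fm × (0.2 − 1) = −0.6078  ⇒  fm = 0.760.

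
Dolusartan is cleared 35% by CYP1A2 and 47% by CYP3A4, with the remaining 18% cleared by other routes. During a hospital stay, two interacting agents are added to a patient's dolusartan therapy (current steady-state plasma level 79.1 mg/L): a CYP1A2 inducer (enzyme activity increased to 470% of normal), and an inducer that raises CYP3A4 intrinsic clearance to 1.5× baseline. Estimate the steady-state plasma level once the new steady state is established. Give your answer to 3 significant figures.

31.3 mg/L

CYP1A2: 0.35 × 4.7 = 1.645
CYP3A4: 0.47 × 1.5 = 0.705
Other: 0.18 (unchanged)
Relative clearance = 1.645 + 0.705 + 0.18 = 2.53.
New steady-state plasma level = 79.1 / 2.53 = 31.3 mg/L (concentration scales inversely with clearance).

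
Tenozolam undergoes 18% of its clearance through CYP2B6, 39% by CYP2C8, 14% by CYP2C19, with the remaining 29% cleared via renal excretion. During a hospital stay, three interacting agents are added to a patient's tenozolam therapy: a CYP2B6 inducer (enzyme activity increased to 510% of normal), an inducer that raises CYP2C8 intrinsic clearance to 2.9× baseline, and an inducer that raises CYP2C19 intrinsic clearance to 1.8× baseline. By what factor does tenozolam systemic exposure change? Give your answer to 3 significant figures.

0.386

CYP2B6: 0.18 × 5.1 = 0.918
CYP2C8: 0.39 × 2.9 = 1.131
CYP2C19: 0.14 × 1.8 = 0.252
Other: 0.29 (unchanged)
Relative clearance = 0.918 + 1.131 + 0.252 + 0.29 = 2.591.
Because systemic exposure varies inversely with clearance, the combined effect is 1 / 2.591 = 0.386.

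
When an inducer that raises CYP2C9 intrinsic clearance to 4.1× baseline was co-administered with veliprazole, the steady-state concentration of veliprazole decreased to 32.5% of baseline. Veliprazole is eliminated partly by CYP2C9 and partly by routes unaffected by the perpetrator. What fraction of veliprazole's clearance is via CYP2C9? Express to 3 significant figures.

0.670

Write x for the fraction cleared via CYP2C9. The observed steady-state concentration change means clearance rose to 1/0.325 = 3.077 of baseline.
Only the CYP2C9 route changed, so 3.077 = x·4.1 + (1 − x), giving x = 0.670.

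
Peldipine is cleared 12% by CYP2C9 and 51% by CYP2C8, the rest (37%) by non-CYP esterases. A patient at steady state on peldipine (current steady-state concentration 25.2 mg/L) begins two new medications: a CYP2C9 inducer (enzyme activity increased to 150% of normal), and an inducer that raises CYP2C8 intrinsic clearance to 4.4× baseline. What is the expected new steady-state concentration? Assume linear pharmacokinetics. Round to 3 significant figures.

9.02 mg/L

CYP2C9: 0.12 × 1.5 = 0.18
CYP2C8: 0.51 × 4.4 = 2.244
Other: 0.37 (unchanged)
CL_new/CL_old = 0.18 + 2.244 + 0.37 = 2.794.
Steady-state concentration ∝ 1/CL: new value = 25.2 / 2.794 = 9.02 mg/L.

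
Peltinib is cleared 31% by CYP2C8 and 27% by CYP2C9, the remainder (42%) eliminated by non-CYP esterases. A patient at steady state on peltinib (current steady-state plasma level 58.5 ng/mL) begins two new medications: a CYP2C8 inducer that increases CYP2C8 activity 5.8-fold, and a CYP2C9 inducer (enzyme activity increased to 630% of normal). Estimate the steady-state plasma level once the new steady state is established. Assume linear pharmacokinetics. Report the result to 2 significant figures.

The CYP2C8 pathway (31% of clearance) increases to 5.8× activity: 0.31 × 5.8 = 1.798.
The CYP2C9 pathway (27% of clearance) is boosted to 6.3× activity: 0.27 × 6.3 = 1.701.
Non-CYP routes (42%) are unchanged.
New clearance relative to baseline: 1.798 + 1.701 + 0.42 = 3.919.
Steady-state plasma level ∝ 1/CL: new value = 58.5 / 3.919 = 15 ng/mL.

15 ng/mL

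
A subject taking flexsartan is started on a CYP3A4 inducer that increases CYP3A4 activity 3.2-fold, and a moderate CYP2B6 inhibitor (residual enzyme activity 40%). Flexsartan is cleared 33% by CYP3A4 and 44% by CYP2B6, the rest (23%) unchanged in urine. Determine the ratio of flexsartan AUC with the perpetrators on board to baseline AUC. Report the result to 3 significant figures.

The CYP3A4 pathway (33% of clearance) increases to 3.2× activity: 0.33 × 3.2 = 1.056.
The CYP2B6 pathway (44% of clearance) drops to 0.4× activity: 0.44 × 0.4 = 0.176.
Non-CYP routes (23%) are unchanged.
CL_new/CL_old = 1.056 + 0.176 + 0.23 = 1.462.
AUC ∝ 1/CL: fold-change = 1 / 1.462 = 0.684.

0.684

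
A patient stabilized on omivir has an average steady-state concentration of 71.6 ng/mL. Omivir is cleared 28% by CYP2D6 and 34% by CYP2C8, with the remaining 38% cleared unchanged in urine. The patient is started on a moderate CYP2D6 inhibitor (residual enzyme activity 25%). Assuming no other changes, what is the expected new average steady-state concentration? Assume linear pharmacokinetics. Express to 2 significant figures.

The CYP2D6 pathway (28% of clearance) is reduced to 0.25× activity: 0.28 × 0.25 = 0.07.
CYP2C8 (34%) and the residual 38% are unaffected.
CL_new/CL_old = 0.07 + 0.34 + 0.38 = 0.79.
With dosing unchanged, average steady-state concentration scales as 1/CL: 71.6 / 0.79 = 91 ng/mL.

91 ng/mL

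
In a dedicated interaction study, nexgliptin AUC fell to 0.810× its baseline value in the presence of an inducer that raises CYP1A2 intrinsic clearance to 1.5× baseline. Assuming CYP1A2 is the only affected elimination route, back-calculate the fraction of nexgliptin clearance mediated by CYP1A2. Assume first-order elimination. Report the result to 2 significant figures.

0.47

CL'/CL = 1 / 0.810 = 1.235
1.5·fm + (1 − fm) = 1.235
fm = (1.235 − 1) / (1.5 − 1) = 0.47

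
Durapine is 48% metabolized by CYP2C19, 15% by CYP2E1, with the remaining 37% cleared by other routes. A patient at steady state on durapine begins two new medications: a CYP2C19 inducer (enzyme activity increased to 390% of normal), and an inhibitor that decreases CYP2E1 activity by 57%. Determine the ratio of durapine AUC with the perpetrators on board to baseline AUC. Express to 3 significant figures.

0.434

The CYP2C19 pathway (48% of clearance) rises to 3.9× activity: 0.48 × 3.9 = 1.872.
The CYP2E1 pathway (15% of clearance) is reduced to 0.43× activity: 0.15 × 0.43 = 0.0645.
Non-CYP routes (37%) are unchanged.
CL_new/CL_old = 1.872 + 0.0645 + 0.37 = 2.3065.
Net AUC ratio = 1 / 2.3065 = 0.434.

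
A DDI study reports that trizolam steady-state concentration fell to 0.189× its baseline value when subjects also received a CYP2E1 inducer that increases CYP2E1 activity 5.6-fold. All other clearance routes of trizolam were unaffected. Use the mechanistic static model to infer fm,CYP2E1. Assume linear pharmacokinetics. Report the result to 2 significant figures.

0.93

Call the CYP2E1 fraction fm. After the interaction, CL_new/CL_old = fm × 5.6 + (1 − fm).
Steady-state concentration ratio = 1 / (new CL fraction), so new CL fraction = 1 / 0.189 = 5.291.
fm × 5.6 + 1 − fm = 5.291  ⇒  fm × (5.6 − 1) = 4.291  ⇒  fm = 0.93.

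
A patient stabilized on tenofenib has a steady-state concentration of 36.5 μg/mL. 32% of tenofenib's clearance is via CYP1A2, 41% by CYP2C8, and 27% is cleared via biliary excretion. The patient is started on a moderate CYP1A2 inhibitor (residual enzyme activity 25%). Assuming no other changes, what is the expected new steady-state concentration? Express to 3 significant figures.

The CYP1A2 pathway (32% of clearance) falls to 0.25× activity: 0.32 × 0.25 = 0.08.
CYP2C8 (41%) and the residual 27% are unaffected.
New clearance relative to baseline: 0.08 + 0.41 + 0.27 = 0.76.
New steady-state concentration = baseline ÷ relative clearance = 36.5 / 0.76 = 48.0 μg/mL.

48.0 μg/mL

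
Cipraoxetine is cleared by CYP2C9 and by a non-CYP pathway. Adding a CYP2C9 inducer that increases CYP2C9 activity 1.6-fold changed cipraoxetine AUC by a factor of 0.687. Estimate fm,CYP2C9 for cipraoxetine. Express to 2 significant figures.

Call the CYP2C9 fraction fm. After the interaction, CL_new/CL_old = fm × 1.6 + (1 − fm).
AUC ratio = 1 / (new CL fraction), so new CL fraction = 1 / 0.687 = 1.456.
fm × 1.6 + 1 − fm = 1.456  ⇒  fm × (1.6 − 1) = 0.4556  ⇒  fm = 0.76.

0.76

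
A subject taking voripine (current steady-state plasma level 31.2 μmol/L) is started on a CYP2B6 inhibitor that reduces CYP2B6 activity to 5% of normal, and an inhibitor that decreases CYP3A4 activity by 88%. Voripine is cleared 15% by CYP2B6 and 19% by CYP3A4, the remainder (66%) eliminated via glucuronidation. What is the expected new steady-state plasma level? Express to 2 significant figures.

45 μmol/L

The CYP2B6 pathway (15% of clearance) falls to 0.05× activity: 0.15 × 0.05 = 0.0075.
The CYP3A4 pathway (19% of clearance) is reduced to 0.12× activity: 0.19 × 0.12 = 0.0228.
The remaining 66% of clearance is unaffected.
CL_new/CL_old = 0.0075 + 0.0228 + 0.66 = 0.6903.
Steady-state plasma level ∝ 1/CL: new value = 31.2 / 0.6903 = 45 μmol/L.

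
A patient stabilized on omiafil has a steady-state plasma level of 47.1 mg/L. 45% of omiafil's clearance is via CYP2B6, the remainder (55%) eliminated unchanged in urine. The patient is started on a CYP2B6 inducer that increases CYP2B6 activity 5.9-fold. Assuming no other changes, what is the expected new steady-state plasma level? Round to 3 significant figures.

14.7 mg/L

CYP2B6: 0.45 × 5.9 = 2.655
Other: 0.55 (unchanged)
New clearance relative to baseline: 2.655 + 0.55 = 3.205.
Steady-state plasma level ∝ 1/CL, so new value = 47.1 / 3.205 = 14.7 mg/L.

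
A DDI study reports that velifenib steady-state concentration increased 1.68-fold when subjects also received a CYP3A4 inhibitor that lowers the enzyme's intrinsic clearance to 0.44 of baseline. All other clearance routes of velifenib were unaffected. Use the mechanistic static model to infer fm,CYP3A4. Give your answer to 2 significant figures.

Let x = fm,CYP3A4. Because steady-state concentration ∝ 1/CL, relative clearance fell to 1/1.68 = 0.5952.
Only the CYP3A4 route changed, so 0.5952 = x·0.44 + (1 − x), giving x = 0.72.

0.72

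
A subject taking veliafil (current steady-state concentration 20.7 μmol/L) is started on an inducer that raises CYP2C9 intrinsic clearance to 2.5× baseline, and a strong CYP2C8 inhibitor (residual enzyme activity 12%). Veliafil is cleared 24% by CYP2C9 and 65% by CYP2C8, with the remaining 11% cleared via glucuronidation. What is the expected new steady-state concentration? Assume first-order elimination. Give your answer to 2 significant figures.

26 μmol/L

CYP2C9: 0.24 × 2.5 = 0.6
CYP2C8: 0.65 × 0.12 = 0.078
Other: 0.11 (unchanged)
New clearance relative to baseline: 0.6 + 0.078 + 0.11 = 0.788.
Steady-state concentration ∝ 1/CL: new value = 20.7 / 0.788 = 26 μmol/L.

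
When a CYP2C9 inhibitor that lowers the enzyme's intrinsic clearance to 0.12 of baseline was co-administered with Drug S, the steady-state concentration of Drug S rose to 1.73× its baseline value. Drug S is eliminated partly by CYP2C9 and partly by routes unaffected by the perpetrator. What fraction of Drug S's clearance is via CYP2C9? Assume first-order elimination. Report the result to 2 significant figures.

Call the CYP2C9 fraction fm. After the interaction, CL_new/CL_old = fm × 0.12 + (1 − fm).
Steady-state concentration ratio = 1 / (new CL fraction), so new CL fraction = 1 / 1.73 = 0.578.
fm × 0.12 + 1 − fm = 0.578  ⇒  fm × (0.12 − 1) = −0.422  ⇒  fm = 0.48.

0.48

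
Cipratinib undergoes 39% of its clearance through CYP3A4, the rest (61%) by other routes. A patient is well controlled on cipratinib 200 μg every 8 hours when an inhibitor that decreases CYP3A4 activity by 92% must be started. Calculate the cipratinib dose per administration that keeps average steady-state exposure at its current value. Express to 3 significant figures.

128 μg

The CYP3A4 pathway (39% of clearance) drops to 0.08× activity: 0.39 × 0.08 = 0.0312.
Non-CYP routes (61%) are unchanged.
CL_new/CL_old = 0.0312 + 0.61 = 0.6412.
To maintain the same steady-state level, dose must scale with clearance: new dose = 200 × 0.6412 = 128 μg.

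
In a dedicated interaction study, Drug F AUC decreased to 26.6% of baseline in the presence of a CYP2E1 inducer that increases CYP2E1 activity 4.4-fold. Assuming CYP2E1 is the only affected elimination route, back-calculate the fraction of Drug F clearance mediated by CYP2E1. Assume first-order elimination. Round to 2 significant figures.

CL'/CL = 1 / 0.266 = 3.759
4.4·fm + (1 − fm) = 3.759
fm = (3.759 − 1) / (4.4 − 1) = 0.81

0.81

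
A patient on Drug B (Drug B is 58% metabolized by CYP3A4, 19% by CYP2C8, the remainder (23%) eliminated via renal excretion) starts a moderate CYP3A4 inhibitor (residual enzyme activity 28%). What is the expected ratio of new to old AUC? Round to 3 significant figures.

1.72

The CYP3A4 pathway (58% of clearance) drops to 0.28× activity: 0.58 × 0.28 = 0.1624.
CYP2C8 (19%) and the residual 23% are unaffected.
New clearance relative to baseline: 0.1624 + 0.19 + 0.23 = 0.5824.
Since AUC ∝ 1/CL, the ratio is 1 / 0.5824 = 1.72.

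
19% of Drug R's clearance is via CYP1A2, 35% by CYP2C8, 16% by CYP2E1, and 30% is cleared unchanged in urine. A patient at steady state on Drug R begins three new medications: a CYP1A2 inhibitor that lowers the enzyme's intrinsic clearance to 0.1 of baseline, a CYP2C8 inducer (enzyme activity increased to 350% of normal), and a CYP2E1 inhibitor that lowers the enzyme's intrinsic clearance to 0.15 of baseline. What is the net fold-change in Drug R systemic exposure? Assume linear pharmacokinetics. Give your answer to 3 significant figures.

0.638

The CYP1A2 pathway (19% of clearance) drops to 0.1× activity: 0.19 × 0.1 = 0.019.
The CYP2C8 pathway (35% of clearance) increases to 3.5× activity: 0.35 × 3.5 = 1.225.
The CYP2E1 pathway (16% of clearance) is reduced to 0.15× activity: 0.16 × 0.15 = 0.024.
The remaining 30% of clearance is unaffected.
New clearance relative to baseline: 0.019 + 1.225 + 0.024 + 0.3 = 1.568.
Because systemic exposure varies inversely with clearance, the combined effect is 1 / 1.568 = 0.638.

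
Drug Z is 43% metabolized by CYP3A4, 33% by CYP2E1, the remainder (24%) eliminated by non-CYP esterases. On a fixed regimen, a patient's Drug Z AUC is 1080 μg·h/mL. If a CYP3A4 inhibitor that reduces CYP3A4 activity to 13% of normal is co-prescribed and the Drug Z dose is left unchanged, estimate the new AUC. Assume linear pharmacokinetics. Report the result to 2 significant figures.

The CYP3A4 pathway (43% of clearance) is reduced to 0.13× activity: 0.43 × 0.13 = 0.0559.
CYP2E1 (33%) and the residual 24% are unaffected.
CL_new/CL_old = 0.0559 + 0.33 + 0.24 = 0.6259.
With dosing unchanged, AUC scales as 1/CL: 1080 / 0.6259 = 1.7 × 10³ μg·h/mL.

1.7 × 10³ μg·h/mL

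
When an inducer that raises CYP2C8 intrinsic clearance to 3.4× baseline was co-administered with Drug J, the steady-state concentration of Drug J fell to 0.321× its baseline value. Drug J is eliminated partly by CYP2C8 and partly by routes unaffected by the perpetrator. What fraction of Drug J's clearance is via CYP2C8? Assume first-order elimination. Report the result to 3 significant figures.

Call the CYP2C8 fraction fm. After the interaction, CL_new/CL_old = fm × 3.4 + (1 − fm).
Steady-state concentration ratio = 1 / (new CL fraction), so new CL fraction = 1 / 0.321 = 3.115.
fm × 3.4 + 1 − fm = 3.115  ⇒  fm × (3.4 − 1) = 2.115  ⇒  fm = 0.881.

0.881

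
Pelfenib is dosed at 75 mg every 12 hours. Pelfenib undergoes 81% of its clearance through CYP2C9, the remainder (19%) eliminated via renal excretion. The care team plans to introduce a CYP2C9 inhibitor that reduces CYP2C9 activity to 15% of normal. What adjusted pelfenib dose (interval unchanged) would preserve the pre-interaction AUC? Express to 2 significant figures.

23 mg

The CYP2C9 pathway (81% of clearance) is reduced to 0.15× activity: 0.81 × 0.15 = 0.1215.
Non-CYP routes (19%) are unchanged.
Relative clearance = 0.1215 + 0.19 = 0.3115.
To maintain the same steady-state level, dose must scale with clearance: new dose = 75 × 0.3115 = 23 mg.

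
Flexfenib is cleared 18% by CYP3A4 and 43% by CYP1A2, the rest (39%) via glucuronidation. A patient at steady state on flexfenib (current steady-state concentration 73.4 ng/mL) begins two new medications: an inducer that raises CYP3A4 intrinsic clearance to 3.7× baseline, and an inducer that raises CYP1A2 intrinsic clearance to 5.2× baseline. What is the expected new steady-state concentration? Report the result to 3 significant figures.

CYP3A4: 0.18 × 3.7 = 0.666
CYP1A2: 0.43 × 5.2 = 2.236
Other: 0.39 (unchanged)
CL_new/CL_old = 0.666 + 2.236 + 0.39 = 3.292.
New steady-state concentration = 73.4 / 3.292 = 22.3 ng/mL (concentration scales inversely with clearance).

22.3 ng/mL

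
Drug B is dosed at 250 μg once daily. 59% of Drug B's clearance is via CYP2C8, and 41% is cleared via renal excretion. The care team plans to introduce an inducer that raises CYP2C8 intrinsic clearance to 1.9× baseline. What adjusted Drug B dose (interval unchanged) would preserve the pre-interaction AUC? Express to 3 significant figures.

383 μg

CYP2C8: 0.59 × 1.9 = 1.121
Other: 0.41 (unchanged)
CL_new/CL_old = 1.121 + 0.41 = 1.531.
Exposure is unchanged when dose changes in proportion to clearance. New dose = 250 μg × 1.531 = 383 μg.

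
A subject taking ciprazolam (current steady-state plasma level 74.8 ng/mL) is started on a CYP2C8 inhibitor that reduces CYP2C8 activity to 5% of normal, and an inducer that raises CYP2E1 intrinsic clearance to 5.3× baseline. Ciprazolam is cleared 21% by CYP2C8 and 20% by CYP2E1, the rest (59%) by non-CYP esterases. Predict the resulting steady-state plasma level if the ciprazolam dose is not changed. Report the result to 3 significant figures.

45.0 ng/mL

CYP2C8: 0.21 × 0.05 = 0.0105
CYP2E1: 0.2 × 5.3 = 1.06
Other: 0.59 (unchanged)
CL_new/CL_old = 0.0105 + 1.06 + 0.59 = 1.6605.
Steady-state plasma level ∝ 1/CL: new value = 74.8 / 1.6605 = 45.0 ng/mL.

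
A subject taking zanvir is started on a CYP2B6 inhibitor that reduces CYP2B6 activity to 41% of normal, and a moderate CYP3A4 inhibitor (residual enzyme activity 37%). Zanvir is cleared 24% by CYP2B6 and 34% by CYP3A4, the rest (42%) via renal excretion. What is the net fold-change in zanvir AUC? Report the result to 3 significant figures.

1.55

CYP2B6: 0.24 × 0.41 = 0.0984
CYP3A4: 0.34 × 0.37 = 0.1258
Other: 0.42 (unchanged)
Relative clearance = 0.0984 + 0.1258 + 0.42 = 0.6442.
AUC ∝ 1/CL: fold-change = 1 / 0.6442 = 1.55.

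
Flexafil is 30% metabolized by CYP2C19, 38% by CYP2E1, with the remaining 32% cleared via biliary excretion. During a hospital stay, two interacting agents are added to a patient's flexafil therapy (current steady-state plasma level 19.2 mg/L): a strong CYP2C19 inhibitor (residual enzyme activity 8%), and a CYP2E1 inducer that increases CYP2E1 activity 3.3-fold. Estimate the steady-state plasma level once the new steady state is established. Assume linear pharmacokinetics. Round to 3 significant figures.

CYP2C19: 0.3 × 0.08 = 0.024
CYP2E1: 0.38 × 3.3 = 1.254
Other: 0.32 (unchanged)
New clearance relative to baseline: 0.024 + 1.254 + 0.32 = 1.598.
Dividing the baseline by the relative clearance: 19.2 / 1.598 = 12.0 mg/L.

12.0 mg/L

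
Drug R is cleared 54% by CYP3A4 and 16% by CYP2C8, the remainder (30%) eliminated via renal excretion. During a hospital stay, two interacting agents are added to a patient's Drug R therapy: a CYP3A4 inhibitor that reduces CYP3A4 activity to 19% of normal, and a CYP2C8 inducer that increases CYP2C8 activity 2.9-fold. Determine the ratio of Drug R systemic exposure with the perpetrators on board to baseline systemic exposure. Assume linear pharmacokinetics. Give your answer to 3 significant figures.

The CYP3A4 pathway (54% of clearance) falls to 0.19× activity: 0.54 × 0.19 = 0.1026.
The CYP2C8 pathway (16% of clearance) rises to 2.9× activity: 0.16 × 2.9 = 0.464.
Non-CYP routes (30%) are unchanged.
New clearance relative to baseline: 0.1026 + 0.464 + 0.3 = 0.8666.
Systemic exposure ∝ 1/CL: fold-change = 1 / 0.8666 = 1.15.

1.15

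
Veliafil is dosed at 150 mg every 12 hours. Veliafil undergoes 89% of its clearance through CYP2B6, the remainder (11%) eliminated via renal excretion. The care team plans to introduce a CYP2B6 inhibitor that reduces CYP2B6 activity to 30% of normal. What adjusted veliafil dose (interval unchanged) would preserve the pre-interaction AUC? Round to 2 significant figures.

CYP2B6: 0.89 × 0.3 = 0.267
Other: 0.11 (unchanged)
CL_new/CL_old = 0.267 + 0.11 = 0.377.
To maintain the same steady-state level, dose must scale with clearance: new dose = 150 × 0.377 = 57 mg.

57 mg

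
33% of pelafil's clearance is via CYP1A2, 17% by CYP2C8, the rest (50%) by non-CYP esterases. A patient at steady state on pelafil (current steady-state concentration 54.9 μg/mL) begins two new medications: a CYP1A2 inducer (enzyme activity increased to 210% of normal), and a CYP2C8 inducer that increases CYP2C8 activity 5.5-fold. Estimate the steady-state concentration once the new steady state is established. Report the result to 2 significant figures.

The CYP1A2 pathway (33% of clearance) increases to 2.1× activity: 0.33 × 2.1 = 0.693.
The CYP2C8 pathway (17% of clearance) rises to 5.5× activity: 0.17 × 5.5 = 0.935.
The remaining 50% of clearance is unaffected.
New clearance relative to baseline: 0.693 + 0.935 + 0.5 = 2.128.
Steady-state concentration ∝ 1/CL: new value = 54.9 / 2.128 = 26 μg/mL.

26 μg/mL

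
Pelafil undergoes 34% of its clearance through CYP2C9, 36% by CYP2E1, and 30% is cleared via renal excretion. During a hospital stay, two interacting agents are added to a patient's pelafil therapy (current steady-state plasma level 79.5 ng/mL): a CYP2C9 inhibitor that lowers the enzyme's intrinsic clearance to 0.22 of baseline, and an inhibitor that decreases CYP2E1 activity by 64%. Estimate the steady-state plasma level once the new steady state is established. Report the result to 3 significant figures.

158 ng/mL

CYP2C9: 0.34 × 0.22 = 0.0748
CYP2E1: 0.36 × 0.36 = 0.1296
Other: 0.3 (unchanged)
CL_new/CL_old = 0.0748 + 0.1296 + 0.3 = 0.5044.
Dividing the baseline by the relative clearance: 79.5 / 0.5044 = 158 ng/mL.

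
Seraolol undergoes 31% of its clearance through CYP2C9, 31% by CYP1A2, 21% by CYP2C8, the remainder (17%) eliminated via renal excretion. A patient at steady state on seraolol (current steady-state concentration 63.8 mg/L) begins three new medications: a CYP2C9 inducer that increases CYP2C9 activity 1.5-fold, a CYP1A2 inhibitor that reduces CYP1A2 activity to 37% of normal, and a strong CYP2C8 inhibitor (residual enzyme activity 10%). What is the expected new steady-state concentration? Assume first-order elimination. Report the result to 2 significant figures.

The CYP2C9 pathway (31% of clearance) rises to 1.5× activity: 0.31 × 1.5 = 0.465.
The CYP1A2 pathway (31% of clearance) drops to 0.37× activity: 0.31 × 0.37 = 0.1147.
The CYP2C8 pathway (21% of clearance) falls to 0.1× activity: 0.21 × 0.1 = 0.021.
The remaining 17% of clearance is unaffected.
Relative clearance = 0.465 + 0.1147 + 0.021 + 0.17 = 0.7707.
New steady-state concentration = 63.8 / 0.7707 = 83 mg/L (concentration scales inversely with clearance).

83 mg/L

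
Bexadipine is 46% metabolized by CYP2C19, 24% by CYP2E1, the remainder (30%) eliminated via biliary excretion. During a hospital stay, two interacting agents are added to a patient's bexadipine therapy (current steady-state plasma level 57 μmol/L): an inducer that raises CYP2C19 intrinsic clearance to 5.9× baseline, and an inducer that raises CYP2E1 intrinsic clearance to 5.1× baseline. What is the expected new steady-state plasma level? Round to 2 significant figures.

The CYP2C19 pathway (46% of clearance) increases to 5.9× activity: 0.46 × 5.9 = 2.714.
The CYP2E1 pathway (24% of clearance) rises to 5.1× activity: 0.24 × 5.1 = 1.224.
The remaining 30% of clearance is unaffected.
CL_new/CL_old = 2.714 + 1.224 + 0.3 = 4.238.
Dividing the baseline by the relative clearance: 57 / 4.238 = 13 μmol/L.

13 μmol/L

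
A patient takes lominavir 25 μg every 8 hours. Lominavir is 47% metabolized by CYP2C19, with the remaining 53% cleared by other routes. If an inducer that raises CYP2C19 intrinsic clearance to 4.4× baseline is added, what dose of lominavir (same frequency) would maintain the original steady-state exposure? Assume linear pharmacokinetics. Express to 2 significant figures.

65 μg

The CYP2C19 pathway (47% of clearance) is boosted to 4.4× activity: 0.47 × 4.4 = 2.068.
Non-CYP routes (53%) are unchanged.
New clearance relative to baseline: 2.068 + 0.53 = 2.598.
To maintain the same steady-state level, dose must scale with clearance: new dose = 25 × 2.598 = 65 μg.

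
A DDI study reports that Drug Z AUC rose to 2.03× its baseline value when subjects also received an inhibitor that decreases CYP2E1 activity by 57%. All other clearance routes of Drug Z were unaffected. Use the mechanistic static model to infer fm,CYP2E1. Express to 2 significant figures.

0.89

Let fm be the CYP2E1 fraction. New clearance relative to baseline = fm × 0.43 + (1 − fm).
AUC ratio = 1 / (new CL fraction), so new CL fraction = 1 / 2.03 = 0.4926.
fm × 0.43 + 1 − fm = 0.4926  ⇒  fm × (0.43 − 1) = −0.5074  ⇒  fm = 0.89.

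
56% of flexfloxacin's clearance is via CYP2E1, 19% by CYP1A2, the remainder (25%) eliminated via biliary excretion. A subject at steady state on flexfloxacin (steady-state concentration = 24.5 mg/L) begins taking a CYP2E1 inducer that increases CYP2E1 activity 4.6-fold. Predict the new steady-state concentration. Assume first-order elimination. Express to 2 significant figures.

8.1 mg/L

The CYP2E1 pathway (56% of clearance) increases to 4.6× activity: 0.56 × 4.6 = 2.576.
CYP1A2 (19%) and the residual 25% are unaffected.
New clearance relative to baseline: 2.576 + 0.19 + 0.25 = 3.016.
With dosing unchanged, steady-state concentration scales as 1/CL: 24.5 / 3.016 = 8.1 mg/L.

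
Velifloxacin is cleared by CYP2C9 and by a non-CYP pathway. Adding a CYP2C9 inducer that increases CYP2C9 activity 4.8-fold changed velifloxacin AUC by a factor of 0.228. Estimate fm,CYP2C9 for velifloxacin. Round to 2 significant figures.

Let x = fm,CYP2C9. Because AUC ∝ 1/CL, relative clearance rose to 1/0.228 = 4.386.
Only the CYP2C9 route changed, so 4.386 = x·4.8 + (1 − x), giving x = 0.89.

0.89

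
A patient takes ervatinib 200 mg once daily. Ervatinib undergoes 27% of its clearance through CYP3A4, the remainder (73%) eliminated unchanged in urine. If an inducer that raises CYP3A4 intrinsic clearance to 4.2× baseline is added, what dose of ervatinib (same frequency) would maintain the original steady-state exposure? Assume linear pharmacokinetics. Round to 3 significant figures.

373 mg

The CYP3A4 pathway (27% of clearance) rises to 4.2× activity: 0.27 × 4.2 = 1.134.
The remaining 73% of clearance is unaffected.
New clearance relative to baseline: 1.134 + 0.73 = 1.864.
Exposure is unchanged when dose changes in proportion to clearance. New dose = 200 mg × 1.864 = 373 mg.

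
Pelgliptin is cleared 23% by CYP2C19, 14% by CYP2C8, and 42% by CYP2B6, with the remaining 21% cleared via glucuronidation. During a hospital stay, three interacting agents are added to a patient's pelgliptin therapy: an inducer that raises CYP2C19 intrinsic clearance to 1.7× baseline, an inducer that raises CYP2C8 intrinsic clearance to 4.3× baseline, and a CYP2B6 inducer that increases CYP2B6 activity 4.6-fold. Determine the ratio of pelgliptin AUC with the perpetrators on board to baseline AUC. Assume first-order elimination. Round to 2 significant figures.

0.32

The CYP2C19 pathway (23% of clearance) rises to 1.7× activity: 0.23 × 1.7 = 0.391.
The CYP2C8 pathway (14% of clearance) is boosted to 4.3× activity: 0.14 × 4.3 = 0.602.
The CYP2B6 pathway (42% of clearance) rises to 4.6× activity: 0.42 × 4.6 = 1.932.
Non-CYP routes (21%) are unchanged.
Relative clearance = 0.391 + 0.602 + 1.932 + 0.21 = 3.135.
Because AUC varies inversely with clearance, the combined effect is 1 / 3.135 = 0.32.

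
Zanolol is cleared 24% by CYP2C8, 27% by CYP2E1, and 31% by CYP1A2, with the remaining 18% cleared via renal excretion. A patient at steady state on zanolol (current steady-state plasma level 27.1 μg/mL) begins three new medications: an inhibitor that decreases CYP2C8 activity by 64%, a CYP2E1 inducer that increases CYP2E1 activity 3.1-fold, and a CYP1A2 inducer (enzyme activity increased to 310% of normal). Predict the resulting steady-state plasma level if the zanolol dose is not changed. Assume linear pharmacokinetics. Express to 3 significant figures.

13.1 μg/mL

CYP2C8: 0.24 × 0.36 = 0.0864
CYP2E1: 0.27 × 3.1 = 0.837
CYP1A2: 0.31 × 3.1 = 0.961
Other: 0.18 (unchanged)
New clearance relative to baseline: 0.0864 + 0.837 + 0.961 + 0.18 = 2.0644.
Dividing the baseline by the relative clearance: 27.1 / 2.0644 = 13.1 μg/mL.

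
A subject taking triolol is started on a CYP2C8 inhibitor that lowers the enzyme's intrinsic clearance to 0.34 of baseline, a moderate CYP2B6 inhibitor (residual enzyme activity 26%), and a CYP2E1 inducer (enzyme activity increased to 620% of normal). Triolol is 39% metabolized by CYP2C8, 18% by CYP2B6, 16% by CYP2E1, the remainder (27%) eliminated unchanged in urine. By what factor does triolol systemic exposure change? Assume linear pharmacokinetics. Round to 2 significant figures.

The CYP2C8 pathway (39% of clearance) falls to 0.34× activity: 0.39 × 0.34 = 0.1326.
The CYP2B6 pathway (18% of clearance) falls to 0.26× activity: 0.18 × 0.26 = 0.0468.
The CYP2E1 pathway (16% of clearance) is boosted to 6.2× activity: 0.16 × 6.2 = 0.992.
Non-CYP routes (27%) are unchanged.
Relative clearance = 0.1326 + 0.0468 + 0.992 + 0.27 = 1.4414.
Net systemic exposure ratio = 1 / 1.4414 = 0.69.

0.69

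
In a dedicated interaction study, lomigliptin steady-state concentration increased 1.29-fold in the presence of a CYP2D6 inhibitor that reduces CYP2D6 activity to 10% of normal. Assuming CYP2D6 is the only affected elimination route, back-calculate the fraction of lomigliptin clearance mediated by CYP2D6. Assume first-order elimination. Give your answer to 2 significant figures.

CL'/CL = 1 / 1.29 = 0.7752
0.1·fm + (1 − fm) = 0.7752
fm = (0.7752 − 1) / (0.1 − 1) = 0.25

0.25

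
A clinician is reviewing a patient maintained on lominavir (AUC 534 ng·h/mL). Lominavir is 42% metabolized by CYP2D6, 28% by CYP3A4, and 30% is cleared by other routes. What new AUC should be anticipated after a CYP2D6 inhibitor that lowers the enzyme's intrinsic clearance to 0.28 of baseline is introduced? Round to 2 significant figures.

The CYP2D6 pathway (42% of clearance) drops to 0.28× activity: 0.42 × 0.28 = 0.1176.
CYP3A4 (28%) and the residual 30% are unaffected.
Relative clearance = 0.1176 + 0.28 + 0.3 = 0.6976.
New AUC = baseline ÷ relative clearance = 534 / 0.6976 = 7.7 × 10² ng·h/mL.

7.7 × 10² ng·h/mL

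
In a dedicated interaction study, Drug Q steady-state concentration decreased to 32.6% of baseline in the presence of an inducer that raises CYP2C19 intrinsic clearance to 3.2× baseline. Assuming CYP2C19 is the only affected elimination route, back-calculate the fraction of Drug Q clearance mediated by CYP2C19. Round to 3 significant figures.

Let x = fm,CYP2C19. Because steady-state concentration ∝ 1/CL, relative clearance rose to 1/0.326 = 3.067.
Only the CYP2C19 route changed, so 3.067 = x·3.2 + (1 − x), giving x = 0.940.

0.940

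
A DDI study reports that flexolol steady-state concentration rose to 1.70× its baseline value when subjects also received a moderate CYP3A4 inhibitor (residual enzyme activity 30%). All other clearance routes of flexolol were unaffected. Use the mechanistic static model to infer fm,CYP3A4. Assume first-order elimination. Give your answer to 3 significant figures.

0.588

Let fm be the CYP3A4 fraction. New clearance relative to baseline = fm × 0.3 + (1 − fm).
Steady-state concentration ratio = 1 / (new CL fraction), so new CL fraction = 1 / 1.70 = 0.5882.
fm × 0.3 + 1 − fm = 0.5882  ⇒  fm × (0.3 − 1) = −0.4118  ⇒  fm = 0.588.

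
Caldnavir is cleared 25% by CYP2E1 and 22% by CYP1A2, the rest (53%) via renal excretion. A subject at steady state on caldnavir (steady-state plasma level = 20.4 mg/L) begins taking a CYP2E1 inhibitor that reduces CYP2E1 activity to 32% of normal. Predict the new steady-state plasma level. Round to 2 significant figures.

CYP2E1: 0.25 × 0.32 = 0.08
CYP1A2: 0.22 (unchanged)
Other: 0.53 (unchanged)
Relative clearance = 0.08 + 0.22 + 0.53 = 0.83.
New steady-state plasma level = baseline ÷ relative clearance = 20.4 / 0.83 = 25 mg/L.

25 mg/L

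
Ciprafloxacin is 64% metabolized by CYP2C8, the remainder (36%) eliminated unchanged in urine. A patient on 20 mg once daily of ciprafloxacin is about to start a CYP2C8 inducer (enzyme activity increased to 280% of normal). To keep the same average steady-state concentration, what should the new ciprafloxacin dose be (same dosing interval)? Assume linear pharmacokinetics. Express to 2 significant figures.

43 mg

CYP2C8: 0.64 × 2.8 = 1.792
Other: 0.36 (unchanged)
CL_new/CL_old = 1.792 + 0.36 = 2.152.
Css,avg = (dose rate)/CL, so holding Css fixed requires dose ∝ CL: 20 × 2.152 = 43 mg.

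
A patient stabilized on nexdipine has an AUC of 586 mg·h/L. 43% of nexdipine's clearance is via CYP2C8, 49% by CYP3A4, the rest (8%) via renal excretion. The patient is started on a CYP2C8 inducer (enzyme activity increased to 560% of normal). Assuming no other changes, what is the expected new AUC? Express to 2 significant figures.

2.0 × 10² mg·h/L

CYP2C8: 0.43 × 5.6 = 2.408
CYP3A4: 0.49 (unchanged)
Other: 0.08 (unchanged)
CL_new/CL_old = 2.408 + 0.49 + 0.08 = 2.978.
New AUC = baseline ÷ relative clearance = 586 / 2.978 = 2.0 × 10² mg·h/L.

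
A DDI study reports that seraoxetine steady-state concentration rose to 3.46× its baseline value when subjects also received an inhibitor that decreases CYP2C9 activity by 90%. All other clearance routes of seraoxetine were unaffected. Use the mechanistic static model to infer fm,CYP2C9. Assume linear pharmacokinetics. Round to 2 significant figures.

Let x = fm,CYP2C9. Because steady-state concentration ∝ 1/CL, relative clearance fell to 1/3.46 = 0.289.
Only the CYP2C9 route changed, so 0.289 = x·0.1 + (1 − x), giving x = 0.79.

0.79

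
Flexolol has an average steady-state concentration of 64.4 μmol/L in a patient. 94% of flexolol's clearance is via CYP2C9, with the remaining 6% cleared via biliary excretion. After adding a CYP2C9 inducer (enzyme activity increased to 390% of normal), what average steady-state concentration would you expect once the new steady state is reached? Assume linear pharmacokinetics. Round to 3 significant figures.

The CYP2C9 pathway (94% of clearance) increases to 3.9× activity: 0.94 × 3.9 = 3.666.
Non-CYP routes (6%) are unchanged.
CL_new/CL_old = 3.666 + 0.06 = 3.726.
Average steady-state concentration ∝ 1/CL, so new value = 64.4 / 3.726 = 17.3 μmol/L.

17.3 μmol/L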